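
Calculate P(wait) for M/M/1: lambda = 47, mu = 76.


P(wait) = rho = lambda/mu = 47/76 = 0.6184

0.6184


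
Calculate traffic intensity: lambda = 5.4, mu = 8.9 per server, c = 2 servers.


rho = lambda / (c * mu) = 5.4 / (2 * 8.9) = 0.3034

0.3034


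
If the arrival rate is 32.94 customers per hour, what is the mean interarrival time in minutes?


Mean interarrival time = 60/lambda = 60/32.94 = 1.82 minutes

1.82 minutes


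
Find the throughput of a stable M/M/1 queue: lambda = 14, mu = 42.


For a stable queue (lambda < mu), throughput = lambda = 14 per hour

14 per hour


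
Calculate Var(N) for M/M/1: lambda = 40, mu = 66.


rho = 40/66; Var(N) = rho/(1-rho)^2 = 3.91

3.91


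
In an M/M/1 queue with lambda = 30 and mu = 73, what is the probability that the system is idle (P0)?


P0 = 1 - rho = 1 - 30/73 = 0.589

0.589


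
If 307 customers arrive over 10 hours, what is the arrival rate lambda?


lambda = total arrivals / time = 307 / 10 = 30.7 per hour

30.7 per hour


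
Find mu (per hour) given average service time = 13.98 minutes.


mu = 60 / avg_service_time = 60 / 13.98 = 4.29 per hour

4.29 per hour


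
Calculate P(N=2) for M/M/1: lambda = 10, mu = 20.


rho = 10/20; P(n) = (1-rho)*rho^n = (1-10/20)*(10/20)^2 = 0.125

0.125


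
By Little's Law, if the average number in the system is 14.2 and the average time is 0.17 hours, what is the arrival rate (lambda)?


lambda = L / W = 14.2 / 0.17 = 83.53 per hour

83.53 per hour


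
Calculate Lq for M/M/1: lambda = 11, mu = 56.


rho = 11/56; Lq = rho^2/(1-rho) = 0.05

0.05


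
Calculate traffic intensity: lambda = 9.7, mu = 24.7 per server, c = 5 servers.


rho = lambda / (c * mu) = 9.7 / (5 * 24.7) = 0.0785

0.0785


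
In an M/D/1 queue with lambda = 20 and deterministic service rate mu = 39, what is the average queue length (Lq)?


M/D/1: Lq = rho^2 / (2*(1-rho)) where rho = 20/39; Lq = 0.27

0.27


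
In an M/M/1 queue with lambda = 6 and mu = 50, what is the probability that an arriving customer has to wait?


P(wait) = rho = lambda/mu = 6/50 = 0.12

0.12


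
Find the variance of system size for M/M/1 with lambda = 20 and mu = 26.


rho = 20/26; Var(N) = rho/(1-rho)^2 = 14.44

14.44


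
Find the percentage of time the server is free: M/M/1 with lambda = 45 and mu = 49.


Idle fraction = (1 - rho) * 100 = (1 - 45/49) * 100 = 8.2%

8.2%


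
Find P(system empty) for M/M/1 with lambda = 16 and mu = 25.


P0 = 1 - rho = 1 - 16/25 = 0.36

0.36


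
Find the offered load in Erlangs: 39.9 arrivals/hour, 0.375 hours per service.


Offered load a = lambda * E[S] = 39.9 * 0.375 = 14.96 Erlangs

14.96 Erlangs


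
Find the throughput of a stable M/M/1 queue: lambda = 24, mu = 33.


For a stable queue (lambda < mu), throughput = lambda = 24 per hour

24 per hour


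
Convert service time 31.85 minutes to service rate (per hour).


mu = 60 / avg_service_time = 60 / 31.85 = 1.88 per hour

1.88 per hour


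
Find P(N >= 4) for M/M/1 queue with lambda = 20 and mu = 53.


P(N >= 4) = rho^4 = (20/53)^4 = 0.0203

0.0203


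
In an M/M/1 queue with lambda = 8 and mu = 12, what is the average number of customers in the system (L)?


rho = 8/12; L = rho/(1-rho) = 2.0

2.0


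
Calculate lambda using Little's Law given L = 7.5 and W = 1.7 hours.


lambda = L / W = 7.5 / 1.7 = 4.41 per hour

4.41 per hour


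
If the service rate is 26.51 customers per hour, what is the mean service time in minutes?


Mean service time = 60/mu = 60/26.51 = 2.26 minutes

2.26 minutes


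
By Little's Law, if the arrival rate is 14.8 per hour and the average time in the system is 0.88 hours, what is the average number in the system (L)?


L = lambda * W = 14.8 * 0.88 = 13.02

13.02


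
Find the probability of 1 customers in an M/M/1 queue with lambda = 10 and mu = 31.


rho = 10/31; P(n) = (1-rho)*rho^n = (1-10/31)*(10/31)^1 = 0.2185

0.2185


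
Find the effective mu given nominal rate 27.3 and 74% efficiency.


Effective rate = mu * efficiency = 27.3 * 0.74 = 20.2 per hour

20.2 per hour


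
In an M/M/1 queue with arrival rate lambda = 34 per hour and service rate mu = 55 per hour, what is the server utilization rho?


rho = lambda/mu = 34/55 = 0.6182

0.6182


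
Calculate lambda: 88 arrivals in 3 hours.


lambda = total arrivals / time = 88 / 3 = 29.33 per hour

29.33 per hour


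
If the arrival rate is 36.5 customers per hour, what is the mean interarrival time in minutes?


Mean interarrival time = 60/lambda = 60/36.5 = 1.64 minutes

1.64 minutes


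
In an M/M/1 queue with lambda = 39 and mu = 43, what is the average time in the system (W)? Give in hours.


W = 1/(mu - lambda) = 1/(43 - 39) = 0.25 hours

0.25 hours


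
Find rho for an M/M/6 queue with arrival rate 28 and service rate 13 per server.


rho = lambda/(c*mu) = 28/(6*13) = 0.359

0.359


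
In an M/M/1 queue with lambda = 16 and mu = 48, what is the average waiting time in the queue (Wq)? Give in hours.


rho = 16/48; Wq = rho/(mu - lambda) = 0.0104 hours

0.0104 hours


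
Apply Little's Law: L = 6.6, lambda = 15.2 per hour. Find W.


W = L / lambda = 6.6 / 15.2 = 0.4342 hours

0.4342 hours


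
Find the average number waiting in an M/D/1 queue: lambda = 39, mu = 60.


M/D/1: Lq = rho^2 / (2*(1-rho)) where rho = 39/60; Lq = 0.6

0.6


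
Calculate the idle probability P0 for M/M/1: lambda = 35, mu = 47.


P0 = 1 - rho = 1 - 35/47 = 0.2553

0.2553


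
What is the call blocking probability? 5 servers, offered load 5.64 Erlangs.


B(N,A) = (A^N/N!) / sum(A^k/k!, k=0..N) with N=5, A=5.64 = 0.3345

0.3345


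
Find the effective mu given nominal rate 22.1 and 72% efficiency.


Effective rate = mu * efficiency = 22.1 * 0.72 = 15.91 per hour

15.91 per hour


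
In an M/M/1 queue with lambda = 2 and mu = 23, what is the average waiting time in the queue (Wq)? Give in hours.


rho = 2/23; Wq = rho/(mu - lambda) = 0.0041 hours

0.0041 hours


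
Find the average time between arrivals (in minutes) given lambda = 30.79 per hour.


Mean interarrival time = 60/lambda = 60/30.79 = 1.95 minutes

1.95 minutes


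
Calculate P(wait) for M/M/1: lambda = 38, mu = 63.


P(wait) = rho = lambda/mu = 38/63 = 0.6032

0.6032


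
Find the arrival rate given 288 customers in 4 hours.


lambda = total arrivals / time = 288 / 4 = 72.0 per hour

72.0 per hour


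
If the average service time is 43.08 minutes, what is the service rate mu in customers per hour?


mu = 60 / avg_service_time = 60 / 43.08 = 1.39 per hour

1.39 per hour


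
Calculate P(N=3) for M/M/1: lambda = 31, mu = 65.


rho = 31/65; P(n) = (1-rho)*rho^n = (1-31/65)*(31/65)^3 = 0.0567

0.0567


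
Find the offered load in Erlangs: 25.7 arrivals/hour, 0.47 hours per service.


Offered load a = lambda * E[S] = 25.7 * 0.47 = 12.08 Erlangs

12.08 Erlangs


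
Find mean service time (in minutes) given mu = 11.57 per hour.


Mean service time = 60/mu = 60/11.57 = 5.19 minutes

5.19 minutes


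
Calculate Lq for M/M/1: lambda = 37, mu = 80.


rho = 37/80; Lq = rho^2/(1-rho) = 0.4

0.4


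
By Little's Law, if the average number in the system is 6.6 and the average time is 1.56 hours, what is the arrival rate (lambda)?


lambda = L / W = 6.6 / 1.56 = 4.23 per hour

4.23 per hour


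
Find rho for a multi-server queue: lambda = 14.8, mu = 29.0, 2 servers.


rho = lambda / (c * mu) = 14.8 / (2 * 29.0) = 0.2552

0.2552


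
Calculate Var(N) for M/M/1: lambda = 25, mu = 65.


rho = 25/65; Var(N) = rho/(1-rho)^2 = 1.02

1.02


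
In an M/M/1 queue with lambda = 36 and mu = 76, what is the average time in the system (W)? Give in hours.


W = 1/(mu - lambda) = 1/(76 - 36) = 0.025 hours

0.025 hours


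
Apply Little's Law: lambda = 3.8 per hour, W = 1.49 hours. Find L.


L = lambda * W = 3.8 * 1.49 = 5.66

5.66


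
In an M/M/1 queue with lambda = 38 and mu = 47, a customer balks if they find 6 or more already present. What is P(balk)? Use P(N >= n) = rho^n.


P(N >= 6) = rho^6 = (38/47)^6 = 0.2793

0.2793


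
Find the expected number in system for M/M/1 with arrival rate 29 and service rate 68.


rho = 29/68; L = rho/(1-rho) = 0.74

0.74


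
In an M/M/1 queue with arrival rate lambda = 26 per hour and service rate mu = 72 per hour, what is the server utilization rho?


rho = lambda/mu = 26/72 = 0.3611

0.3611


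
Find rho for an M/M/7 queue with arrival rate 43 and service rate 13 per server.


rho = lambda/(c*mu) = 43/(7*13) = 0.4725

0.4725


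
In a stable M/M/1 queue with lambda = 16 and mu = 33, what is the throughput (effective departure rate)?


For a stable queue (lambda < mu), throughput = lambda = 16 per hour

16 per hour


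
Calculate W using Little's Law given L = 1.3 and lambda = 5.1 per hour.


W = L / lambda = 1.3 / 5.1 = 0.2549 hours

0.2549 hours


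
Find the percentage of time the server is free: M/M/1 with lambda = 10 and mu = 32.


Idle fraction = (1 - rho) * 100 = (1 - 10/32) * 100 = 68.8%

68.8%


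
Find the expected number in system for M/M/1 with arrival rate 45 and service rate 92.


rho = 45/92; L = rho/(1-rho) = 0.96

0.96


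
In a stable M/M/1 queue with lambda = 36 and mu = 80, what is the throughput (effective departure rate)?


For a stable queue (lambda < mu), throughput = lambda = 36 per hour

36 per hour


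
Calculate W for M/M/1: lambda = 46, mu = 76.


W = 1/(mu - lambda) = 1/(76 - 46) = 0.0333 hours

0.0333 hours


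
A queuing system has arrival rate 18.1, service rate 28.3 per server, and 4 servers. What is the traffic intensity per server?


rho = lambda / (c * mu) = 18.1 / (4 * 28.3) = 0.1599

0.1599


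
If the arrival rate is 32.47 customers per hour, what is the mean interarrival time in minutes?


Mean interarrival time = 60/lambda = 60/32.47 = 1.85 minutes

1.85 minutes


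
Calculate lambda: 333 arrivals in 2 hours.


lambda = total arrivals / time = 333 / 2 = 166.5 per hour

166.5 per hour


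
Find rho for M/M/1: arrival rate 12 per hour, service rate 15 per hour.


rho = lambda/mu = 12/15 = 0.8

0.8


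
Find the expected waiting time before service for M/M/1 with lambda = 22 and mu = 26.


rho = 22/26; Wq = rho/(mu - lambda) = 0.2115 hours

0.2115 hours


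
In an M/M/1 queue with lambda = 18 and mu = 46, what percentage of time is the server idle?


Idle fraction = (1 - rho) * 100 = (1 - 18/46) * 100 = 60.9%

60.9%


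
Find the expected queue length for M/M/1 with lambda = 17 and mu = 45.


rho = 17/45; Lq = rho^2/(1-rho) = 0.23

0.23


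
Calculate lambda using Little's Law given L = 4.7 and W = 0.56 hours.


lambda = L / W = 4.7 / 0.56 = 8.39 per hour

8.39 per hour


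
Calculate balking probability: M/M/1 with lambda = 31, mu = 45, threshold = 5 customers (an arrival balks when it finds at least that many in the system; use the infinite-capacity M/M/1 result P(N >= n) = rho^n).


P(N >= 5) = rho^5 = (31/45)^5 = 0.1551

0.1551


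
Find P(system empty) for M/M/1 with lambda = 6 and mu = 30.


P0 = 1 - rho = 1 - 6/30 = 0.8

0.8


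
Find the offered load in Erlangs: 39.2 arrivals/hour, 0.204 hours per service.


Offered load a = lambda * E[S] = 39.2 * 0.204 = 8.0 Erlangs

8.0 Erlangs


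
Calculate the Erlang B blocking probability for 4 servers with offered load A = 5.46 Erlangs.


B(N,A) = (A^N/N!) / sum(A^k/k!, k=0..N) with N=4, A=5.46 = 0.433

0.433


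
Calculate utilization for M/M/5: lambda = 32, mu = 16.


rho = lambda/(c*mu) = 32/(5*16) = 0.4

0.4


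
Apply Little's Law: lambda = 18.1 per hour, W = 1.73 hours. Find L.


L = lambda * W = 18.1 * 1.73 = 31.31

31.31


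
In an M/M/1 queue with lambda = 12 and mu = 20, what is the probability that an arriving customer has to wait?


P(wait) = rho = lambda/mu = 12/20 = 0.6

0.6


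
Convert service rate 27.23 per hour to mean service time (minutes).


Mean service time = 60/mu = 60/27.23 = 2.2 minutes

2.2 minutes


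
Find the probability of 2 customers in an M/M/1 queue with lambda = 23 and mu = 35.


rho = 23/35; P(n) = (1-rho)*rho^n = (1-23/35)*(23/35)^2 = 0.1481

0.1481


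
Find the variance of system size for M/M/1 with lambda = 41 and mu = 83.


rho = 41/83; Var(N) = rho/(1-rho)^2 = 1.93

1.93


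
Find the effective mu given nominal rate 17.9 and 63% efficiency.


Effective rate = mu * efficiency = 17.9 * 0.63 = 11.28 per hour

11.28 per hour


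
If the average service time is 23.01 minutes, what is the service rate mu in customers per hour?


mu = 60 / avg_service_time = 60 / 23.01 = 2.61 per hour

2.61 per hour


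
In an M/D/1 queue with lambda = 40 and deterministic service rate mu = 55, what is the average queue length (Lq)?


M/D/1: Lq = rho^2 / (2*(1-rho)) where rho = 40/55; Lq = 0.97

0.97


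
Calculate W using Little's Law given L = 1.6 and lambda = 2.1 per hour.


W = L / lambda = 1.6 / 2.1 = 0.7619 hours

0.7619 hours


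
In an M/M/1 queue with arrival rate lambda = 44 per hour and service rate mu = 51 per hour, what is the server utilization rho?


rho = lambda/mu = 44/51 = 0.8627

0.8627


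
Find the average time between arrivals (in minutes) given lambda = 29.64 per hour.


Mean interarrival time = 60/lambda = 60/29.64 = 2.02 minutes

2.02 minutes


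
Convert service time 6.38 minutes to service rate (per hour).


mu = 60 / avg_service_time = 60 / 6.38 = 9.4 per hour

9.4 per hour


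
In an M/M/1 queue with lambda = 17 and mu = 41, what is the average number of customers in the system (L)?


rho = 17/41; L = rho/(1-rho) = 0.71

0.71


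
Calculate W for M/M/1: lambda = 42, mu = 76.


W = 1/(mu - lambda) = 1/(76 - 42) = 0.0294 hours

0.0294 hours


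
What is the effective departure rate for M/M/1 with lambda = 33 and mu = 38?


For a stable queue (lambda < mu), throughput = lambda = 33 per hour

33 per hour


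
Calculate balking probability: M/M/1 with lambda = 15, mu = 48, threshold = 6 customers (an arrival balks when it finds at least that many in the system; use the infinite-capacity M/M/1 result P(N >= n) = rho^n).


P(N >= 6) = rho^6 = (15/48)^6 = 0.0009

0.0009


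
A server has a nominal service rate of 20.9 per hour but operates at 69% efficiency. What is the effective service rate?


Effective rate = mu * efficiency = 20.9 * 0.69 = 14.42 per hour

14.42 per hour


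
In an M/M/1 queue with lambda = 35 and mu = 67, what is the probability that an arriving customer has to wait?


P(wait) = rho = lambda/mu = 35/67 = 0.5224

0.5224


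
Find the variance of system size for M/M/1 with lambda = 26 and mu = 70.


rho = 26/70; Var(N) = rho/(1-rho)^2 = 0.94

0.94


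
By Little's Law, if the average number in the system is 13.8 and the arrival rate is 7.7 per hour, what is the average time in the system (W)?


W = L / lambda = 13.8 / 7.7 = 1.7922 hours

1.7922 hours


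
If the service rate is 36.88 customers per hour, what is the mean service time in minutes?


Mean service time = 60/mu = 60/36.88 = 1.63 minutes

1.63 minutes


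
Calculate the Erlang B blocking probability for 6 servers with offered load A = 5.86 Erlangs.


B(N,A) = (A^N/N!) / sum(A^k/k!, k=0..N) with N=6, A=5.86 = 0.255

0.255


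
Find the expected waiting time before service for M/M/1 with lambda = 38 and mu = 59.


rho = 38/59; Wq = rho/(mu - lambda) = 0.0307 hours

0.0307 hours


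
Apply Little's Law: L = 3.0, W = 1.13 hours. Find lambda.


lambda = L / W = 3.0 / 1.13 = 2.65 per hour

2.65 per hour


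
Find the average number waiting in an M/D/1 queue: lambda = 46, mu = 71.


M/D/1: Lq = rho^2 / (2*(1-rho)) where rho = 46/71; Lq = 0.6

0.6


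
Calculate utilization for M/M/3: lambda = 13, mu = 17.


rho = lambda/(c*mu) = 13/(3*17) = 0.2549

0.2549


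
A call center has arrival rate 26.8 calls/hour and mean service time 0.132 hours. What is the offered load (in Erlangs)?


Offered load a = lambda * E[S] = 26.8 * 0.132 = 3.54 Erlangs

3.54 Erlangs


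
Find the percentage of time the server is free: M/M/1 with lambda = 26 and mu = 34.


Idle fraction = (1 - rho) * 100 = (1 - 26/34) * 100 = 23.5%

23.5%


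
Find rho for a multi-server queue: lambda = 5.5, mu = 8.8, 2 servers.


rho = lambda / (c * mu) = 5.5 / (2 * 8.8) = 0.3125

0.3125


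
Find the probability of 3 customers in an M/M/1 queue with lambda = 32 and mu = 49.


rho = 32/49; P(n) = (1-rho)*rho^n = (1-32/49)*(32/49)^3 = 0.0966

0.0966


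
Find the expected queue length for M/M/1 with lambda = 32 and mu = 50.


rho = 32/50; Lq = rho^2/(1-rho) = 1.14

1.14


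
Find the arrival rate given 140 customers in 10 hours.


lambda = total arrivals / time = 140 / 10 = 14.0 per hour

14.0 per hour


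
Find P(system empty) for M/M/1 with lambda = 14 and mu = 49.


P0 = 1 - rho = 1 - 14/49 = 0.7143

0.7143


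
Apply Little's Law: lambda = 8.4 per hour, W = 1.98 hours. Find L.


L = lambda * W = 8.4 * 1.98 = 16.63

16.63


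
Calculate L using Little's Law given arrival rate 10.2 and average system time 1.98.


L = lambda * W = 10.2 * 1.98 = 20.2

20.2


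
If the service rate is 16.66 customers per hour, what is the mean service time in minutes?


Mean service time = 60/mu = 60/16.66 = 3.6 minutes

3.6 minutes


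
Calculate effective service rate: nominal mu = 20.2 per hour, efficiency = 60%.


Effective rate = mu * efficiency = 20.2 * 0.6 = 12.12 per hour

12.12 per hour


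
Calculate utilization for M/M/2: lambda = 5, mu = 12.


rho = lambda/(c*mu) = 5/(2*12) = 0.2083

0.2083


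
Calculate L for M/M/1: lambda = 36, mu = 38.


rho = 36/38; L = rho/(1-rho) = 18.0

18.0


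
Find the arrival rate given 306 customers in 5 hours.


lambda = total arrivals / time = 306 / 5 = 61.2 per hour

61.2 per hour


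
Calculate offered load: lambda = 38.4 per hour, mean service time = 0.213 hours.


Offered load a = lambda * E[S] = 38.4 * 0.213 = 8.18 Erlangs

8.18 Erlangs


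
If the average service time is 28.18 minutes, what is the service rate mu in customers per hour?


mu = 60 / avg_service_time = 60 / 28.18 = 2.13 per hour

2.13 per hour


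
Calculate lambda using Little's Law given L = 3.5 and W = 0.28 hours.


lambda = L / W = 3.5 / 0.28 = 12.5 per hour

12.5 per hour


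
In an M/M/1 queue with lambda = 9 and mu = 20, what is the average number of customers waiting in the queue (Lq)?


rho = 9/20; Lq = rho^2/(1-rho) = 0.37

0.37


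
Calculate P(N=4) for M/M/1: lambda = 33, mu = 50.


rho = 33/50; P(n) = (1-rho)*rho^n = (1-33/50)*(33/50)^4 = 0.0645

0.0645


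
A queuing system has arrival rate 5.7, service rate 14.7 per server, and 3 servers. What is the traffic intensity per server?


rho = lambda / (c * mu) = 5.7 / (3 * 14.7) = 0.1293

0.1293


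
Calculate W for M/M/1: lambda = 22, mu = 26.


W = 1/(mu - lambda) = 1/(26 - 22) = 0.25 hours

0.25 hours


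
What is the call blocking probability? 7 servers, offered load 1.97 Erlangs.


B(N,A) = (A^N/N!) / sum(A^k/k!, k=0..N) with N=7, A=1.97 = 0.0032

0.0032


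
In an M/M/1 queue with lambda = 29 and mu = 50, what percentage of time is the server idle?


Idle fraction = (1 - rho) * 100 = (1 - 29/50) * 100 = 42.0%

42.0%


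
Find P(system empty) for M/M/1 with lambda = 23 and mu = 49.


P0 = 1 - rho = 1 - 23/49 = 0.5306

0.5306


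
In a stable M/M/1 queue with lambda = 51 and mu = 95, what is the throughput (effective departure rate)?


For a stable queue (lambda < mu), throughput = lambda = 51 per hour

51 per hour


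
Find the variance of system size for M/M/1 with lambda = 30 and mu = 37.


rho = 30/37; Var(N) = rho/(1-rho)^2 = 22.65

22.65


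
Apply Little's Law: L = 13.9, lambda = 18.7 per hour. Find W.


W = L / lambda = 13.9 / 18.7 = 0.7433 hours

0.7433 hours


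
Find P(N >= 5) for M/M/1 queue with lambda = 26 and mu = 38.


P(N >= 5) = rho^5 = (26/38)^5 = 0.15

0.15


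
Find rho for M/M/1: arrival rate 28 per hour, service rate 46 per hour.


rho = lambda/mu = 28/46 = 0.6087

0.6087


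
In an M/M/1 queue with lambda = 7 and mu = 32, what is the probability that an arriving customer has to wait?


P(wait) = rho = lambda/mu = 7/32 = 0.2188

0.2188


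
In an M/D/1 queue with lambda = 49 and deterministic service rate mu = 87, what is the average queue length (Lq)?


M/D/1: Lq = rho^2 / (2*(1-rho)) where rho = 49/87; Lq = 0.36

0.36


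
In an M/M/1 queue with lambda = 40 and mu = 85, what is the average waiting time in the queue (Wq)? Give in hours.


rho = 40/85; Wq = rho/(mu - lambda) = 0.0105 hours

0.0105 hours


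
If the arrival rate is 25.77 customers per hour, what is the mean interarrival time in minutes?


Mean interarrival time = 60/lambda = 60/25.77 = 2.33 minutes

2.33 minutes


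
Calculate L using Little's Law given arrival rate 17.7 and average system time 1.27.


L = lambda * W = 17.7 * 1.27 = 22.48

22.48


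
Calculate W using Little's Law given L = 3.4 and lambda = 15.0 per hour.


W = L / lambda = 3.4 / 15.0 = 0.2267 hours

0.2267 hours


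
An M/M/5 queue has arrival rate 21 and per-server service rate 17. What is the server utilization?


rho = lambda/(c*mu) = 21/(5*17) = 0.2471

0.2471


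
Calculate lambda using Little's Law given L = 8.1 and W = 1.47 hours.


lambda = L / W = 8.1 / 1.47 = 5.51 per hour

5.51 per hour


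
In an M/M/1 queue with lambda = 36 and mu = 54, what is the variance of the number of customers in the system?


rho = 36/54; Var(N) = rho/(1-rho)^2 = 6.0

6.0


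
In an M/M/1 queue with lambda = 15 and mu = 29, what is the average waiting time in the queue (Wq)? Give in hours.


rho = 15/29; Wq = rho/(mu - lambda) = 0.0369 hours

0.0369 hours


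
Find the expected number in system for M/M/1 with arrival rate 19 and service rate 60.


rho = 19/60; L = rho/(1-rho) = 0.46

0.46


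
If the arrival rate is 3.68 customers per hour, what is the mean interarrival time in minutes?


Mean interarrival time = 60/lambda = 60/3.68 = 16.3 minutes

16.3 minutes


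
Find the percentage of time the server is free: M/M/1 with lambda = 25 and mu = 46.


Idle fraction = (1 - rho) * 100 = (1 - 25/46) * 100 = 45.7%

45.7%


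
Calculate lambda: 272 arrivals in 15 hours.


lambda = total arrivals / time = 272 / 15 = 18.13 per hour

18.13 per hour


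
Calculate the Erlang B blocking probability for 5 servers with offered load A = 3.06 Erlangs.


B(N,A) = (A^N/N!) / sum(A^k/k!, k=0..N) with N=5, A=3.06 = 0.1152

0.1152


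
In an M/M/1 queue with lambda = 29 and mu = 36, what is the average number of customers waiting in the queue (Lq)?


rho = 29/36; Lq = rho^2/(1-rho) = 3.34

3.34


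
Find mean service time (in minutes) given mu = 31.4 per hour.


Mean service time = 60/mu = 60/31.4 = 1.91 minutes

1.91 minutes


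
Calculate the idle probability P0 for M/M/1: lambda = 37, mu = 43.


P0 = 1 - rho = 1 - 37/43 = 0.1395

0.1395


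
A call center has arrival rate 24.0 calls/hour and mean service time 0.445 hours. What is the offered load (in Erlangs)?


Offered load a = lambda * E[S] = 24.0 * 0.445 = 10.68 Erlangs

10.68 Erlangs


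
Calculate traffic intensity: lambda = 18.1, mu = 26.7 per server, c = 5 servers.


rho = lambda / (c * mu) = 18.1 / (5 * 26.7) = 0.1356

0.1356


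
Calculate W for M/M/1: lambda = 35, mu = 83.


W = 1/(mu - lambda) = 1/(83 - 35) = 0.0208 hours

0.0208 hours


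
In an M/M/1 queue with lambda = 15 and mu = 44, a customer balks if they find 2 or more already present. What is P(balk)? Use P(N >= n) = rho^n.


P(N >= 2) = rho^2 = (15/44)^2 = 0.1162

0.1162


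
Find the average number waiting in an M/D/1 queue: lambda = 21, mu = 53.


M/D/1: Lq = rho^2 / (2*(1-rho)) where rho = 21/53; Lq = 0.13

0.13


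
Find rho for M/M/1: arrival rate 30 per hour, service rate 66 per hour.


rho = lambda/mu = 30/66 = 0.4545

0.4545


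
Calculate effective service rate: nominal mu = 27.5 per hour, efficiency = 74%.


Effective rate = mu * efficiency = 27.5 * 0.74 = 20.35 per hour

20.35 per hour


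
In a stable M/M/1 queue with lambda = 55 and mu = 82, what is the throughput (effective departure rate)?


For a stable queue (lambda < mu), throughput = lambda = 55 per hour

55 per hour


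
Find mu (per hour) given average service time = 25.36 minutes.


mu = 60 / avg_service_time = 60 / 25.36 = 2.37 per hour

2.37 per hour


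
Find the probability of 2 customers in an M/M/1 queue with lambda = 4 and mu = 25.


rho = 4/25; P(n) = (1-rho)*rho^n = (1-4/25)*(4/25)^2 = 0.0215

0.0215


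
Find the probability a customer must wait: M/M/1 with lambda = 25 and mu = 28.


P(wait) = rho = lambda/mu = 25/28 = 0.8929

0.8929


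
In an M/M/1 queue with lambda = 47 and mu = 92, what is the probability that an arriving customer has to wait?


P(wait) = rho = lambda/mu = 47/92 = 0.5109

0.5109


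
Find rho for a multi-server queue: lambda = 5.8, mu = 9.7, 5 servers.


rho = lambda / (c * mu) = 5.8 / (5 * 9.7) = 0.1196

0.1196


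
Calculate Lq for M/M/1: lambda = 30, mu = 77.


rho = 30/77; Lq = rho^2/(1-rho) = 0.25

0.25


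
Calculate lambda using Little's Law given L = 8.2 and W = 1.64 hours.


lambda = L / W = 8.2 / 1.64 = 5.0 per hour

5.0 per hour


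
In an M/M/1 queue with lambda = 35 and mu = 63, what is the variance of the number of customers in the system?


rho = 35/63; Var(N) = rho/(1-rho)^2 = 2.81

2.81


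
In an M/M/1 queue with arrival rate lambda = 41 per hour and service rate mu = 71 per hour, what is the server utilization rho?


rho = lambda/mu = 41/71 = 0.5775

0.5775


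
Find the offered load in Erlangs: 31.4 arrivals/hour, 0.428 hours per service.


Offered load a = lambda * E[S] = 31.4 * 0.428 = 13.44 Erlangs

13.44 Erlangs


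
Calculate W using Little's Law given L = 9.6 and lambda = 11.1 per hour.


W = L / lambda = 9.6 / 11.1 = 0.8649 hours

0.8649 hours


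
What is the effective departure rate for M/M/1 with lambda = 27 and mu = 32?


For a stable queue (lambda < mu), throughput = lambda = 27 per hour

27 per hour


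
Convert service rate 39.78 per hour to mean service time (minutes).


Mean service time = 60/mu = 60/39.78 = 1.51 minutes

1.51 minutes


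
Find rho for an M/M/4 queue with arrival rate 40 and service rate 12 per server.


rho = lambda/(c*mu) = 40/(4*12) = 0.8333

0.8333


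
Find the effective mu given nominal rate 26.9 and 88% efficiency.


Effective rate = mu * efficiency = 26.9 * 0.88 = 23.67 per hour

23.67 per hour


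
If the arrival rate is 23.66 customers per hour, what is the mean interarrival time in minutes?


Mean interarrival time = 60/lambda = 60/23.66 = 2.54 minutes

2.54 minutes


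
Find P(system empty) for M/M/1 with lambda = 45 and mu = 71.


P0 = 1 - rho = 1 - 45/71 = 0.3662

0.3662


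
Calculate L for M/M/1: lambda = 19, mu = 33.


rho = 19/33; L = rho/(1-rho) = 1.36

1.36


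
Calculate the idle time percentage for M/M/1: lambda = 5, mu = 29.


Idle fraction = (1 - rho) * 100 = (1 - 5/29) * 100 = 82.8%

82.8%


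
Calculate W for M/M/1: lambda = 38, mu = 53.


W = 1/(mu - lambda) = 1/(53 - 38) = 0.0667 hours

0.0667 hours


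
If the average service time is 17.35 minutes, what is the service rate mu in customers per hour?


mu = 60 / avg_service_time = 60 / 17.35 = 3.46 per hour

3.46 per hour


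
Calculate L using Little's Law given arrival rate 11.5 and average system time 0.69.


L = lambda * W = 11.5 * 0.69 = 7.94

7.94


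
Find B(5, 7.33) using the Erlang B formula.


B(N,A) = (A^N/N!) / sum(A^k/k!, k=0..N) with N=5, A=7.33 = 0.4437

0.4437


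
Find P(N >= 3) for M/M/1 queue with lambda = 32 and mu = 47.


P(N >= 3) = rho^3 = (32/47)^3 = 0.3156

0.3156


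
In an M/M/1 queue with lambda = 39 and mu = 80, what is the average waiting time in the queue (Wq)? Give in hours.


rho = 39/80; Wq = rho/(mu - lambda) = 0.0119 hours

0.0119 hours


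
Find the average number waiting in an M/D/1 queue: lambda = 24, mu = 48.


M/D/1: Lq = rho^2 / (2*(1-rho)) where rho = 24/48; Lq = 0.25

0.25


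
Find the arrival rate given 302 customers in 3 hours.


lambda = total arrivals / time = 302 / 3 = 100.67 per hour

100.67 per hour


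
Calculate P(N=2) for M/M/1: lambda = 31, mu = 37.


rho = 31/37; P(n) = (1-rho)*rho^n = (1-31/37)*(31/37)^2 = 0.1138

0.1138


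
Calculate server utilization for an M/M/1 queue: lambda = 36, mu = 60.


rho = lambda/mu = 36/60 = 0.6

0.6


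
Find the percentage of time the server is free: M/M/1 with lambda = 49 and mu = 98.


Idle fraction = (1 - rho) * 100 = (1 - 49/98) * 100 = 50.0%

50.0%


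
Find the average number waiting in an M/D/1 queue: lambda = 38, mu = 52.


M/D/1: Lq = rho^2 / (2*(1-rho)) where rho = 38/52; Lq = 0.99

0.99


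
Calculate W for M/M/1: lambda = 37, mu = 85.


W = 1/(mu - lambda) = 1/(85 - 37) = 0.0208 hours

0.0208 hours


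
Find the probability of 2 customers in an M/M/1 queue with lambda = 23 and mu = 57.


rho = 23/57; P(n) = (1-rho)*rho^n = (1-23/57)*(23/57)^2 = 0.0971

0.0971


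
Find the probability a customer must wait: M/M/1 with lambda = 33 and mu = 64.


P(wait) = rho = lambda/mu = 33/64 = 0.5156

0.5156


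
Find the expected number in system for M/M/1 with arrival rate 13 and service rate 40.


rho = 13/40; L = rho/(1-rho) = 0.48

0.48


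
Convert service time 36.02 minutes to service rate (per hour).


mu = 60 / avg_service_time = 60 / 36.02 = 1.67 per hour

1.67 per hour


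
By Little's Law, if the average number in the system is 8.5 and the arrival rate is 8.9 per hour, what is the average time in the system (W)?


W = L / lambda = 8.5 / 8.9 = 0.9551 hours

0.9551 hours


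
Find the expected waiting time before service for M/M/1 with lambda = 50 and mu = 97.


rho = 50/97; Wq = rho/(mu - lambda) = 0.011 hours

0.011 hours


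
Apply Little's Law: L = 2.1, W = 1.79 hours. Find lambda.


lambda = L / W = 2.1 / 1.79 = 1.17 per hour

1.17 per hour


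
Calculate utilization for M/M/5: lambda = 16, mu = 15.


rho = lambda/(c*mu) = 16/(5*15) = 0.2133

0.2133


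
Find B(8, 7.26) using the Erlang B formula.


B(N,A) = (A^N/N!) / sum(A^k/k!, k=0..N) with N=8, A=7.26 = 0.1938

0.1938


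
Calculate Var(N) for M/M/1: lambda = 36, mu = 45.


rho = 36/45; Var(N) = rho/(1-rho)^2 = 20.0

20.0


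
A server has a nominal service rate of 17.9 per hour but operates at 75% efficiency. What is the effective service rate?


Effective rate = mu * efficiency = 17.9 * 0.75 = 13.43 per hour

13.43 per hour


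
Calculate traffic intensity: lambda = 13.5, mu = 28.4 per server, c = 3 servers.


rho = lambda / (c * mu) = 13.5 / (3 * 28.4) = 0.1585

0.1585


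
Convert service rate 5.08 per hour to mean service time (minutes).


Mean service time = 60/mu = 60/5.08 = 11.81 minutes

11.81 minutes


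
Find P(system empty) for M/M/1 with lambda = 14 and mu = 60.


P0 = 1 - rho = 1 - 14/60 = 0.7667

0.7667


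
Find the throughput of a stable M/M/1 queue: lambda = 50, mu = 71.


For a stable queue (lambda < mu), throughput = lambda = 50 per hour

50 per hour


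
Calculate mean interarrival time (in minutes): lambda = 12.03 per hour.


Mean interarrival time = 60/lambda = 60/12.03 = 4.99 minutes

4.99 minutes


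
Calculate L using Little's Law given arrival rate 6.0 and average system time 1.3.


L = lambda * W = 6.0 * 1.3 = 7.8

7.8


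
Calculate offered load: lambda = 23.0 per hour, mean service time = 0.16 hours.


Offered load a = lambda * E[S] = 23.0 * 0.16 = 3.68 Erlangs

3.68 Erlangs


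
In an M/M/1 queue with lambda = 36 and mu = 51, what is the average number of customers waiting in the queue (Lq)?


rho = 36/51; Lq = rho^2/(1-rho) = 1.69

1.69


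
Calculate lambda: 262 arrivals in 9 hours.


lambda = total arrivals / time = 262 / 9 = 29.11 per hour

29.11 per hour


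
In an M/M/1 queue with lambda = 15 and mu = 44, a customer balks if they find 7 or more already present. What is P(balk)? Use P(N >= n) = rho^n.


P(N >= 7) = rho^7 = (15/44)^7 = 0.0005

0.0005


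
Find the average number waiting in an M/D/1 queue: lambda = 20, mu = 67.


M/D/1: Lq = rho^2 / (2*(1-rho)) where rho = 20/67; Lq = 0.06

0.06


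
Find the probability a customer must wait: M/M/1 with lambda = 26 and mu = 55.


P(wait) = rho = lambda/mu = 26/55 = 0.4727

0.4727


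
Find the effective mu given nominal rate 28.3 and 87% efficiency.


Effective rate = mu * efficiency = 28.3 * 0.87 = 24.62 per hour

24.62 per hour


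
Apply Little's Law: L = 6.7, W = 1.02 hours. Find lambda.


lambda = L / W = 6.7 / 1.02 = 6.57 per hour

6.57 per hour


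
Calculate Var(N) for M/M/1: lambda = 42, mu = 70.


rho = 42/70; Var(N) = rho/(1-rho)^2 = 3.75

3.75


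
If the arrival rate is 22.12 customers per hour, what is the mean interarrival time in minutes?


Mean interarrival time = 60/lambda = 60/22.12 = 2.71 minutes

2.71 minutes


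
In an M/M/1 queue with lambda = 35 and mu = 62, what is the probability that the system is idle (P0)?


P0 = 1 - rho = 1 - 35/62 = 0.4355

0.4355


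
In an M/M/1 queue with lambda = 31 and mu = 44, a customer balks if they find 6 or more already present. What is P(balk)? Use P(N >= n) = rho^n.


P(N >= 6) = rho^6 = (31/44)^6 = 0.1223

0.1223


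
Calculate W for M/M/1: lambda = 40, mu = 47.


W = 1/(mu - lambda) = 1/(47 - 40) = 0.1429 hours

0.1429 hours


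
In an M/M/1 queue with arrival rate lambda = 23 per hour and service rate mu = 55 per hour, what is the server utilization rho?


rho = lambda/mu = 23/55 = 0.4182

0.4182


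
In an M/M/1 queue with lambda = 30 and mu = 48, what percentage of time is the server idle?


Idle fraction = (1 - rho) * 100 = (1 - 30/48) * 100 = 37.5%

37.5%


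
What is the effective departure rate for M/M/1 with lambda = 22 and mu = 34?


For a stable queue (lambda < mu), throughput = lambda = 22 per hour

22 per hour


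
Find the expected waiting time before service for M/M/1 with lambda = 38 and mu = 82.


rho = 38/82; Wq = rho/(mu - lambda) = 0.0105 hours

0.0105 hours


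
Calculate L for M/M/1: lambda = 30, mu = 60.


rho = 30/60; L = rho/(1-rho) = 1.0

1.0


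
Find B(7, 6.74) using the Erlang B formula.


B(N,A) = (A^N/N!) / sum(A^k/k!, k=0..N) with N=7, A=6.74 = 0.2326

0.2326


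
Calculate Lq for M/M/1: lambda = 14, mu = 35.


rho = 14/35; Lq = rho^2/(1-rho) = 0.27

0.27


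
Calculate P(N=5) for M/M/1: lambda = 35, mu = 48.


rho = 35/48; P(n) = (1-rho)*rho^n = (1-35/48)*(35/48)^5 = 0.0558

0.0558


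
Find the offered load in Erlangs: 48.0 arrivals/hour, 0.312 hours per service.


Offered load a = lambda * E[S] = 48.0 * 0.312 = 14.98 Erlangs

14.98 Erlangs


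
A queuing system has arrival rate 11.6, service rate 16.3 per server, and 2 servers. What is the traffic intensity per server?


rho = lambda / (c * mu) = 11.6 / (2 * 16.3) = 0.3558

0.3558


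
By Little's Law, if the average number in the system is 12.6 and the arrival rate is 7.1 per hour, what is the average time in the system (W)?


W = L / lambda = 12.6 / 7.1 = 1.7746 hours

1.7746 hours


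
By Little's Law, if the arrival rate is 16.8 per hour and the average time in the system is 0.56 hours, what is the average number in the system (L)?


L = lambda * W = 16.8 * 0.56 = 9.41

9.41


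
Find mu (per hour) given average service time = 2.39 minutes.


mu = 60 / avg_service_time = 60 / 2.39 = 25.1 per hour

25.1 per hour


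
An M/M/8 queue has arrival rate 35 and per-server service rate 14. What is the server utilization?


rho = lambda/(c*mu) = 35/(8*14) = 0.3125

0.3125


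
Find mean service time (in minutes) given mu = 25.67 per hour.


Mean service time = 60/mu = 60/25.67 = 2.34 minutes

2.34 minutes


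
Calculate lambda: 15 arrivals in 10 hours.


lambda = total arrivals / time = 15 / 10 = 1.5 per hour

1.5 per hour


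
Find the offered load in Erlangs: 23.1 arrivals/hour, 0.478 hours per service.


Offered load a = lambda * E[S] = 23.1 * 0.478 = 11.04 Erlangs

11.04 Erlangs


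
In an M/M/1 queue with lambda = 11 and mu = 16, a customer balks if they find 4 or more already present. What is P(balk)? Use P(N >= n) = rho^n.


P(N >= 4) = rho^4 = (11/16)^4 = 0.2234

0.2234


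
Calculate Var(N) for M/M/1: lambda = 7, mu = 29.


rho = 7/29; Var(N) = rho/(1-rho)^2 = 0.42

0.42


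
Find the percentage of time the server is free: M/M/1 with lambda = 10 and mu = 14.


Idle fraction = (1 - rho) * 100 = (1 - 10/14) * 100 = 28.6%

28.6%


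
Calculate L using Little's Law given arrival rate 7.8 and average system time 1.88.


L = lambda * W = 7.8 * 1.88 = 14.66

14.66


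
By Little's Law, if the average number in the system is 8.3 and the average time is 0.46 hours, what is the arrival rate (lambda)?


lambda = L / W = 8.3 / 0.46 = 18.04 per hour

18.04 per hour


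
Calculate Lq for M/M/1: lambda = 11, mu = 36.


rho = 11/36; Lq = rho^2/(1-rho) = 0.13

0.13


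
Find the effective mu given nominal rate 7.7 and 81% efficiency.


Effective rate = mu * efficiency = 7.7 * 0.81 = 6.24 per hour

6.24 per hour


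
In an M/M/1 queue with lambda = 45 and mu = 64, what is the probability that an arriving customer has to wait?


P(wait) = rho = lambda/mu = 45/64 = 0.7031

0.7031


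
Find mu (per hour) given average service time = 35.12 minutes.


mu = 60 / avg_service_time = 60 / 35.12 = 1.71 per hour

1.71 per hour


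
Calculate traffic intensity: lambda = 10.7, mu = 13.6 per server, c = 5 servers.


rho = lambda / (c * mu) = 10.7 / (5 * 13.6) = 0.1574

0.1574


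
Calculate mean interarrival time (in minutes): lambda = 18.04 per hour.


Mean interarrival time = 60/lambda = 60/18.04 = 3.33 minutes

3.33 minutes


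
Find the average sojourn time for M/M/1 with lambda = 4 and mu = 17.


W = 1/(mu - lambda) = 1/(17 - 4) = 0.0769 hours

0.0769 hours


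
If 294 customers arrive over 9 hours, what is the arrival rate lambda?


lambda = total arrivals / time = 294 / 9 = 32.67 per hour

32.67 per hour


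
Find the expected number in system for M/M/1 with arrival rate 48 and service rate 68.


rho = 48/68; L = rho/(1-rho) = 2.4

2.4


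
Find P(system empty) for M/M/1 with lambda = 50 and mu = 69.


P0 = 1 - rho = 1 - 50/69 = 0.2754

0.2754


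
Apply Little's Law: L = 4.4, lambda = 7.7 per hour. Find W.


W = L / lambda = 4.4 / 7.7 = 0.5714 hours

0.5714 hours


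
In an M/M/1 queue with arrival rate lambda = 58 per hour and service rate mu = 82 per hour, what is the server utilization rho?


rho = lambda/mu = 58/82 = 0.7073

0.7073


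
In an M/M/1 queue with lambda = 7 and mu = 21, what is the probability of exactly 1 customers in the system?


rho = 7/21; P(n) = (1-rho)*rho^n = (1-7/21)*(7/21)^1 = 0.2222

0.2222
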